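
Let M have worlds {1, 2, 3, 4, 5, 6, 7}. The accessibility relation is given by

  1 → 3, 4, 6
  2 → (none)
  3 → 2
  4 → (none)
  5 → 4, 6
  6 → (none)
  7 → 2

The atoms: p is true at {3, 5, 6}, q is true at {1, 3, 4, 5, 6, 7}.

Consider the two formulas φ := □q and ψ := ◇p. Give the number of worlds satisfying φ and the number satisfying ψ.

5 and 2

For □q:
1: successors {3, 4, 6}; q there: 3:T, 4:T, 6:T. ✓
2: no successors, so □q holds vacuously. ✓
3: successors {2}; q there: 2:F. ✗
4: no successors, so □q holds vacuously. ✓
5: successors {4, 6}; q there: 4:T, 6:T. ✓
6: no successors, so □q holds vacuously. ✓
7: successors {2}; q there: 2:F. ✗
— 5 worlds.
For ◇p:
1: successors {3, 4, 6}; p there: 3:T, 4:F, 6:T. ✓
2: no successors, so ◇p fails. ✗
3: successors {2}; p there: 2:F. ✗
4: no successors, so ◇p fails. ✗
5: successors {4, 6}; p there: 4:F, 6:T. ✓
6: no successors, so ◇p fails. ✗
7: successors {2}; p there: 2:F. ✗
— 2 worlds.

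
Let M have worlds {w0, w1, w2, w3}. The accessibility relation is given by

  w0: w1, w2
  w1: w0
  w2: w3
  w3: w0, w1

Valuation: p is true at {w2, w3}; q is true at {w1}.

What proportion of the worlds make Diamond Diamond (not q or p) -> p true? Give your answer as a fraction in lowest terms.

w0: Diamond Diamond (not q or p) is T, p is F. ✗
w1: Diamond Diamond (not q or p) is T, p is F. ✗
w2: Diamond Diamond (not q or p) is T, p is T. ✓
w3: Diamond Diamond (not q or p) is T, p is T. ✓
That's 2 of 4 worlds, so 2/4 = 1/2.

1/2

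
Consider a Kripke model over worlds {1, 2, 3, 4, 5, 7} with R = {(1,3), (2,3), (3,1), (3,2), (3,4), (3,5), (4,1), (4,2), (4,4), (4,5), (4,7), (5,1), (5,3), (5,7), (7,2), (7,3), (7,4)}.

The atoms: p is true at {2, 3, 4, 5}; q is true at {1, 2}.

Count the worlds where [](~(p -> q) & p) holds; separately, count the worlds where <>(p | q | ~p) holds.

For [](~(p -> q) & p):
1: successors {3}; ~(p -> q) & p there: 3:T. ✓
2: successors {3}; ~(p -> q) & p there: 3:T. ✓
3: successors {1, 2, 4, 5}; ~(p -> q) & p there: 1:F, 2:F, 4:T, 5:T. ✗
4: successors {1, 2, 4, 5, 7}; ~(p -> q) & p there: 1:F, 2:F, 4:T, 5:T, 7:F. ✗
5: successors {1, 3, 7}; ~(p -> q) & p there: 1:F, 3:T, 7:F. ✗
7: successors {2, 3, 4}; ~(p -> q) & p there: 2:F, 3:T, 4:T. ✗
— 2 worlds.
For <>(p | q | ~p):
1: successors {3}; p | q | ~p there: 3:T. ✓
2: successors {3}; p | q | ~p there: 3:T. ✓
3: successors {1, 2, 4, 5}; p | q | ~p there: 1:T, 2:T, 4:T, 5:T. ✓
4: successors {1, 2, 4, 5, 7}; p | q | ~p there: 1:T, 2:T, 4:T, 5:T, 7:T. ✓
5: successors {1, 3, 7}; p | q | ~p there: 1:T, 3:T, 7:T. ✓
7: successors {2, 3, 4}; p | q | ~p there: 2:T, 3:T, 4:T. ✓
— 6 worlds.

2 and 6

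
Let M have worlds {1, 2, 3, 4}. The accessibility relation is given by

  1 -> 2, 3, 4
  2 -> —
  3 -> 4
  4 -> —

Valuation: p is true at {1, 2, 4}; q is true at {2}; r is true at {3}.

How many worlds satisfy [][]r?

1: successors {2, 3, 4}; []r there: 2:T, 3:F, 4:T. ✗
2: no successors, so [][]r holds vacuously. ✓
3: successors {4}; []r there: 4:T. ✓
4: no successors, so [][]r holds vacuously. ✓
Satisfying worlds: {2, 3, 4}.

3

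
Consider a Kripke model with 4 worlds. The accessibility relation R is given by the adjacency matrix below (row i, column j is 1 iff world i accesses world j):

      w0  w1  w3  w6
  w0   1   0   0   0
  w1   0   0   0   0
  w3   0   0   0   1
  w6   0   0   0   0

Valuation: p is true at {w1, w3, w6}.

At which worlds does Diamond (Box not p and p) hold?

{w3}

w0: successors {w0}; Box not p and p there: w0:F. ✗
w1: no successors, so Diamond (Box not p and p) fails. ✗
w3: successors {w6}; Box not p and p there: w6:T. ✓
w6: no successors, so Diamond (Box not p and p) fails. ✗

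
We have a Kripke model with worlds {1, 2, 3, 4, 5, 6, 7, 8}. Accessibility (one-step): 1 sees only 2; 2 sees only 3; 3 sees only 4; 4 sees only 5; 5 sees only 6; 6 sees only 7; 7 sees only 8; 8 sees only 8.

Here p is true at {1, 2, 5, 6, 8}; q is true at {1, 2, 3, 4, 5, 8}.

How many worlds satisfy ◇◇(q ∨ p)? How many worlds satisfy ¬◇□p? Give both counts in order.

7 and 3

For ◇◇(q ∨ p):
1: successors {2}; ◇(q ∨ p) there: 2:T. ✓
2: successors {3}; ◇(q ∨ p) there: 3:T. ✓
3: successors {4}; ◇(q ∨ p) there: 4:T. ✓
4: successors {5}; ◇(q ∨ p) there: 5:T. ✓
5: successors {6}; ◇(q ∨ p) there: 6:F. ✗
6: successors {7}; ◇(q ∨ p) there: 7:T. ✓
7: successors {8}; ◇(q ∨ p) there: 8:T. ✓
8: successors {8}; ◇(q ∨ p) there: 8:T. ✓
— 7 worlds.
For ¬◇□p:
1: ◇□p is F. ✓
2: ◇□p is F. ✓
3: ◇□p is T. ✗
4: ◇□p is T. ✗
5: ◇□p is F. ✓
6: ◇□p is T. ✗
7: ◇□p is T. ✗
8: ◇□p is T. ✗
— 3 worlds.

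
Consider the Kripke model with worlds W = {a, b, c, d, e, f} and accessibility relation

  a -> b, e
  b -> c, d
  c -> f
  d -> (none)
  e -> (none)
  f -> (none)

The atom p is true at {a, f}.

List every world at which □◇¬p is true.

{d, e, f}

a: successors {b, e}; ◇¬p there: b:T, e:F. ✗
b: successors {c, d}; ◇¬p there: c:F, d:F. ✗
c: successors {f}; ◇¬p there: f:F. ✗
d: no successors, so □◇¬p holds vacuously. ✓
e: no successors, so □◇¬p holds vacuously. ✓
f: no successors, so □◇¬p holds vacuously. ✓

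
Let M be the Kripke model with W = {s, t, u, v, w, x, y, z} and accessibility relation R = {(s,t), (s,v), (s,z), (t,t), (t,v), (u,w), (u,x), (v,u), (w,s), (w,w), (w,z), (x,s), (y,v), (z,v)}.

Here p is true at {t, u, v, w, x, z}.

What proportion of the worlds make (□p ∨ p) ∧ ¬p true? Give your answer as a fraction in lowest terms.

s: □p ∨ p is T, ¬p is T. ✓
t: □p ∨ p is T, ¬p is F. ✗
u: □p ∨ p is T, ¬p is F. ✗
v: □p ∨ p is T, ¬p is F. ✗
w: □p ∨ p is T, ¬p is F. ✗
x: □p ∨ p is T, ¬p is F. ✗
y: □p ∨ p is T, ¬p is T. ✓
z: □p ∨ p is T, ¬p is F. ✗
That's 2 of 8 worlds, so 2/8 = 1/4.

1/4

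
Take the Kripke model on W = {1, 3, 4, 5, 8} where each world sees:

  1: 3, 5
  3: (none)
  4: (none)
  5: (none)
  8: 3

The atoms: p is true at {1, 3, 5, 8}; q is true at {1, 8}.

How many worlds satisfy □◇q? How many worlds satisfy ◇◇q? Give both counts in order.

For □◇q:
1: successors {3, 5}; ◇q there: 3:F, 5:F. ✗
3: no successors, so □◇q holds vacuously. ✓
4: no successors, so □◇q holds vacuously. ✓
5: no successors, so □◇q holds vacuously. ✓
8: successors {3}; ◇q there: 3:F. ✗
— 3 worlds.
For ◇◇q:
1: successors {3, 5}; ◇q there: 3:F, 5:F. ✗
3: no successors, so ◇◇q fails. ✗
4: no successors, so ◇◇q fails. ✗
5: no successors, so ◇◇q fails. ✗
8: successors {3}; ◇q there: 3:F. ✗
— 0 worlds.

3 and 0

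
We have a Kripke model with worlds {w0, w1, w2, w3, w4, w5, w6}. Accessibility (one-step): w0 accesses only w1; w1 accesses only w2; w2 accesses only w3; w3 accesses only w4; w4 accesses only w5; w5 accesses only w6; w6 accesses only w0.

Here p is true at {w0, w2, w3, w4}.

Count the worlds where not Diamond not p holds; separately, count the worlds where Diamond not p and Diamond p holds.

4 and 0

For not Diamond not p:
w0: Diamond not p is T. ✗
w1: Diamond not p is F. ✓
w2: Diamond not p is F. ✓
w3: Diamond not p is F. ✓
w4: Diamond not p is T. ✗
w5: Diamond not p is T. ✗
w6: Diamond not p is F. ✓
— 4 worlds.
For Diamond not p and Diamond p:
w0: Diamond not p is T, Diamond p is F. ✗
w1: Diamond not p is F, Diamond p is T. ✗
w2: Diamond not p is F, Diamond p is T. ✗
w3: Diamond not p is F, Diamond p is T. ✗
w4: Diamond not p is T, Diamond p is F. ✗
w5: Diamond not p is T, Diamond p is F. ✗
w6: Diamond not p is F, Diamond p is T. ✗
— 0 worlds.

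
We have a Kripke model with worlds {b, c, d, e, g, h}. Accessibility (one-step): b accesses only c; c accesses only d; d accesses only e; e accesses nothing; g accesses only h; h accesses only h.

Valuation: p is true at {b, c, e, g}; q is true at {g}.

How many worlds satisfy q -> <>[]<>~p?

b: q is F, <>[]<>~p is F. ✓
c: q is F, <>[]<>~p is F. ✓
d: q is F, <>[]<>~p is T. ✓
e: q is F, <>[]<>~p is F. ✓
g: q is T, <>[]<>~p is T. ✓
h: q is F, <>[]<>~p is T. ✓
Satisfying worlds: {b, c, d, e, g, h}.

6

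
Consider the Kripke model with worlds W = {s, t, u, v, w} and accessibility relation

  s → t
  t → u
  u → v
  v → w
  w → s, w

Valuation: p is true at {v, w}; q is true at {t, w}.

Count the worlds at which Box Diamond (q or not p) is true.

4

s: successors {t}; Diamond (q or not p) there: t:T. ✓
t: successors {u}; Diamond (q or not p) there: u:F. ✗
u: successors {v}; Diamond (q or not p) there: v:T. ✓
v: successors {w}; Diamond (q or not p) there: w:T. ✓
w: successors {s, w}; Diamond (q or not p) there: s:T, w:T. ✓
Satisfying worlds: {s, u, v, w}.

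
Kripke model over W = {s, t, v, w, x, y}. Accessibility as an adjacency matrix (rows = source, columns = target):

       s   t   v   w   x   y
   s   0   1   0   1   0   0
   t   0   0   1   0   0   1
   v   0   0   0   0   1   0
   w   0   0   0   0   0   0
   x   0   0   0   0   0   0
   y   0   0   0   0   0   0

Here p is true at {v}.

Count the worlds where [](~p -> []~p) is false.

1

s: successors {t, w}; ~p -> []~p there: t:F, w:T. ✗
t: successors {v, y}; ~p -> []~p there: v:T, y:T. ✓
v: successors {x}; ~p -> []~p there: x:T. ✓
w: no successors, so [](~p -> []~p) holds vacuously. ✓
x: no successors, so [](~p -> []~p) holds vacuously. ✓
y: no successors, so [](~p -> []~p) holds vacuously. ✓
Satisfying worlds: {t, v, w, x, y}.
So [](~p -> []~p) fails at the other 1 world.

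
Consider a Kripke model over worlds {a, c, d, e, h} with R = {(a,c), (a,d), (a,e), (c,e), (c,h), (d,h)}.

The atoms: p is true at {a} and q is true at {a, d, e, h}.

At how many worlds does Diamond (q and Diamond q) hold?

a: successors {c, d, e}; q and Diamond q there: c:F, d:T, e:F. ✓
c: successors {e, h}; q and Diamond q there: e:F, h:F. ✗
d: successors {h}; q and Diamond q there: h:F. ✗
e: no successors, so Diamond (q and Diamond q) fails. ✗
h: no successors, so Diamond (q and Diamond q) fails. ✗
Satisfying worlds: {a}.

1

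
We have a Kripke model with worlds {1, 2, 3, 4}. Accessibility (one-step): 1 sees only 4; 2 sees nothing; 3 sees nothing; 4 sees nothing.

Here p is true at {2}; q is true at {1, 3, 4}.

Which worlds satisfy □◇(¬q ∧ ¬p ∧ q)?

1: successors {4}; ◇(¬q ∧ ¬p ∧ q) there: 4:F. ✗
2: no successors, so □◇(¬q ∧ ¬p ∧ q) holds vacuously. ✓
3: no successors, so □◇(¬q ∧ ¬p ∧ q) holds vacuously. ✓
4: no successors, so □◇(¬q ∧ ¬p ∧ q) holds vacuously. ✓

{2, 3, 4}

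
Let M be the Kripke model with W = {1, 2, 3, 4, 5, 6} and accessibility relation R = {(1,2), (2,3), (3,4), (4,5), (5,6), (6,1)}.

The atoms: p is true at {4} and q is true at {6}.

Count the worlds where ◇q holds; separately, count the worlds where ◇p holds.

For ◇q:
1: successors {2}; q there: 2:F. ✗
2: successors {3}; q there: 3:F. ✗
3: successors {4}; q there: 4:F. ✗
4: successors {5}; q there: 5:F. ✗
5: successors {6}; q there: 6:T. ✓
6: successors {1}; q there: 1:F. ✗
— 1 world.
For ◇p:
1: successors {2}; p there: 2:F. ✗
2: successors {3}; p there: 3:F. ✗
3: successors {4}; p there: 4:T. ✓
4: successors {5}; p there: 5:F. ✗
5: successors {6}; p there: 6:F. ✗
6: successors {1}; p there: 1:F. ✗
— 1 world.

1 and 1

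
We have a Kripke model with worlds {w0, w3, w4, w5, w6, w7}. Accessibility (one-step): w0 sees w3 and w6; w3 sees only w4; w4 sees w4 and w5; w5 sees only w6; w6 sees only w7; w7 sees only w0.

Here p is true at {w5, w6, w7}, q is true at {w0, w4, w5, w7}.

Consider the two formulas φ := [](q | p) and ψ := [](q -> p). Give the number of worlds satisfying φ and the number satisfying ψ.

For [](q | p):
w0: successors {w3, w6}; q | p there: w3:F, w6:T. ✗
w3: successors {w4}; q | p there: w4:T. ✓
w4: successors {w4, w5}; q | p there: w4:T, w5:T. ✓
w5: successors {w6}; q | p there: w6:T. ✓
w6: successors {w7}; q | p there: w7:T. ✓
w7: successors {w0}; q | p there: w0:T. ✓
— 5 worlds.
For [](q -> p):
w0: successors {w3, w6}; q -> p there: w3:T, w6:T. ✓
w3: successors {w4}; q -> p there: w4:F. ✗
w4: successors {w4, w5}; q -> p there: w4:F, w5:T. ✗
w5: successors {w6}; q -> p there: w6:T. ✓
w6: successors {w7}; q -> p there: w7:T. ✓
w7: successors {w0}; q -> p there: w0:F. ✗
— 3 worlds.

5 and 3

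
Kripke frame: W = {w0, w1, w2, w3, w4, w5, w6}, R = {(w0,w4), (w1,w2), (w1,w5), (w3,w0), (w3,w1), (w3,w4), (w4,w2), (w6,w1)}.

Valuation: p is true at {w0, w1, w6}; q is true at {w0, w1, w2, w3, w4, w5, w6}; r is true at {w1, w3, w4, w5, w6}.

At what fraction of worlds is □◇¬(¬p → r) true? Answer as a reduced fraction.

4/7

w0: successors {w4}; ◇¬(¬p → r) there: w4:T. ✓
w1: successors {w2, w5}; ◇¬(¬p → r) there: w2:F, w5:F. ✗
w2: no successors, so □◇¬(¬p → r) holds vacuously. ✓
w3: successors {w0, w1, w4}; ◇¬(¬p → r) there: w0:F, w1:T, w4:T. ✗
w4: successors {w2}; ◇¬(¬p → r) there: w2:F. ✗
w5: no successors, so □◇¬(¬p → r) holds vacuously. ✓
w6: successors {w1}; ◇¬(¬p → r) there: w1:T. ✓
That's 4 of 7 worlds, so 4/7.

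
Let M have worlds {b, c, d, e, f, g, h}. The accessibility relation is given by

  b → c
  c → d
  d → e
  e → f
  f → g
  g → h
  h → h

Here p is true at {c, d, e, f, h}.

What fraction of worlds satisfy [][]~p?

b: successors {c}; []~p there: c:F. ✗
c: successors {d}; []~p there: d:F. ✗
d: successors {e}; []~p there: e:F. ✗
e: successors {f}; []~p there: f:T. ✓
f: successors {g}; []~p there: g:F. ✗
g: successors {h}; []~p there: h:F. ✗
h: successors {h}; []~p there: h:F. ✗
That's 1 of 7 worlds, so 1/7.

1/7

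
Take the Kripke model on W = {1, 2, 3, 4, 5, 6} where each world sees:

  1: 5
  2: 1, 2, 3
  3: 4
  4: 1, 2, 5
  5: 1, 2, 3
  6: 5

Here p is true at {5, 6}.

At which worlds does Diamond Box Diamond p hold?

1: successors {5}; Box Diamond p there: 5:F. ✗
2: successors {1, 2, 3}; Box Diamond p there: 1:F, 2:F, 3:T. ✓
3: successors {4}; Box Diamond p there: 4:F. ✗
4: successors {1, 2, 5}; Box Diamond p there: 1:F, 2:F, 5:F. ✗
5: successors {1, 2, 3}; Box Diamond p there: 1:F, 2:F, 3:T. ✓
6: successors {5}; Box Diamond p there: 5:F. ✗

{2, 5}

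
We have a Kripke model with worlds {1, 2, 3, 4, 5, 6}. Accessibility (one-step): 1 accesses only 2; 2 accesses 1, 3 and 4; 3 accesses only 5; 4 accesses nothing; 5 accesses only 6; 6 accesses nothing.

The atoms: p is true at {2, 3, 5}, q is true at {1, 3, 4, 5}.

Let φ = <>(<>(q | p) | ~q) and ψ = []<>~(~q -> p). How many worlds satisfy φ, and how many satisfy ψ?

3 and 3

For <>(<>(q | p) | ~q):
1: successors {2}; <>(q | p) | ~q there: 2:T. ✓
2: successors {1, 3, 4}; <>(q | p) | ~q there: 1:T, 3:T, 4:F. ✓
3: successors {5}; <>(q | p) | ~q there: 5:F. ✗
4: no successors, so <>(<>(q | p) | ~q) fails. ✗
5: successors {6}; <>(q | p) | ~q there: 6:T. ✓
6: no successors, so <>(<>(q | p) | ~q) fails. ✗
— 3 worlds.
For []<>~(~q -> p):
1: successors {2}; <>~(~q -> p) there: 2:F. ✗
2: successors {1, 3, 4}; <>~(~q -> p) there: 1:F, 3:F, 4:F. ✗
3: successors {5}; <>~(~q -> p) there: 5:T. ✓
4: no successors, so []<>~(~q -> p) holds vacuously. ✓
5: successors {6}; <>~(~q -> p) there: 6:F. ✗
6: no successors, so []<>~(~q -> p) holds vacuously. ✓
— 3 worlds.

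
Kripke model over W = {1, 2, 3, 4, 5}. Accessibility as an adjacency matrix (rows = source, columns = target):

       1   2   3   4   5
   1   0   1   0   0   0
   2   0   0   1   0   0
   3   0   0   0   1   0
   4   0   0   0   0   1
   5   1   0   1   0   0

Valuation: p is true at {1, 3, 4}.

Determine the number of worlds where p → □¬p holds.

4

1: p is T, □¬p is T. ✓
2: p is F, □¬p is F. ✓
3: p is T, □¬p is F. ✗
4: p is T, □¬p is T. ✓
5: p is F, □¬p is F. ✓
Satisfying worlds: {1, 2, 4, 5}.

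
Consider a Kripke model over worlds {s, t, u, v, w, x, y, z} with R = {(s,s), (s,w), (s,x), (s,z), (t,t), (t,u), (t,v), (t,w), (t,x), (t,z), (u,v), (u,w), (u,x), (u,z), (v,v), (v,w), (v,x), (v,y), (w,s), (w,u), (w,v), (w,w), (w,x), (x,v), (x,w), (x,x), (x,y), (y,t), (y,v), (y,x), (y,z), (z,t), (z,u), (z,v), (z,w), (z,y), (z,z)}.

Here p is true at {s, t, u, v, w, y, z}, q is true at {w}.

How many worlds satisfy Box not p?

s: successors {s, w, x, z}; not p there: s:F, w:F, x:T, z:F. ✗
t: successors {t, u, v, w, x, z}; not p there: t:F, u:F, v:F, w:F, x:T, z:F. ✗
u: successors {v, w, x, z}; not p there: v:F, w:F, x:T, z:F. ✗
v: successors {v, w, x, y}; not p there: v:F, w:F, x:T, y:F. ✗
w: successors {s, u, v, w, x}; not p there: s:F, u:F, v:F, w:F, x:T. ✗
x: successors {v, w, x, y}; not p there: v:F, w:F, x:T, y:F. ✗
y: successors {t, v, x, z}; not p there: t:F, v:F, x:T, z:F. ✗
z: successors {t, u, v, w, y, z}; not p there: t:F, u:F, v:F, w:F, y:F, z:F. ✗
Satisfying worlds: ∅.

0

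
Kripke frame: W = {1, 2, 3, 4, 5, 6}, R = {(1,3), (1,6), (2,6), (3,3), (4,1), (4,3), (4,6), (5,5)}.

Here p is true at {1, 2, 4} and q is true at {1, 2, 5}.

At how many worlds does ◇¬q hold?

1: successors {3, 6}; ¬q there: 3:T, 6:T. ✓
2: successors {6}; ¬q there: 6:T. ✓
3: successors {3}; ¬q there: 3:T. ✓
4: successors {1, 3, 6}; ¬q there: 1:F, 3:T, 6:T. ✓
5: successors {5}; ¬q there: 5:F. ✗
6: no successors, so ◇¬q fails. ✗
Satisfying worlds: {1, 2, 3, 4}.

4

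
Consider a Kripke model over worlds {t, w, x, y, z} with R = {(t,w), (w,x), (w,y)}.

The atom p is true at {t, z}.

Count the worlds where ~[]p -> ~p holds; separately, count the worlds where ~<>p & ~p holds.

4 and 3

For ~[]p -> ~p:
t: ~[]p is T, ~p is F. ✗
w: ~[]p is T, ~p is T. ✓
x: ~[]p is F, ~p is T. ✓
y: ~[]p is F, ~p is T. ✓
z: ~[]p is F, ~p is F. ✓
— 4 worlds.
For ~<>p & ~p:
t: ~<>p is T, ~p is F. ✗
w: ~<>p is T, ~p is T. ✓
x: ~<>p is T, ~p is T. ✓
y: ~<>p is T, ~p is T. ✓
z: ~<>p is T, ~p is F. ✗
— 3 worlds.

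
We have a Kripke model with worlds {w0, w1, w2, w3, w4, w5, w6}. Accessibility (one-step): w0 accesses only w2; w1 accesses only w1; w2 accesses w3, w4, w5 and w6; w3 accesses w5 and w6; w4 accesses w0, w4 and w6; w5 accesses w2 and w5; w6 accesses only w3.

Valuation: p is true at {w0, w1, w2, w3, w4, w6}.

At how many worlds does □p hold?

4

w0: successors {w2}; p there: w2:T. ✓
w1: successors {w1}; p there: w1:T. ✓
w2: successors {w3, w4, w5, w6}; p there: w3:T, w4:T, w5:F, w6:T. ✗
w3: successors {w5, w6}; p there: w5:F, w6:T. ✗
w4: successors {w0, w4, w6}; p there: w0:T, w4:T, w6:T. ✓
w5: successors {w2, w5}; p there: w2:T, w5:F. ✗
w6: successors {w3}; p there: w3:T. ✓
Satisfying worlds: {w0, w1, w4, w6}.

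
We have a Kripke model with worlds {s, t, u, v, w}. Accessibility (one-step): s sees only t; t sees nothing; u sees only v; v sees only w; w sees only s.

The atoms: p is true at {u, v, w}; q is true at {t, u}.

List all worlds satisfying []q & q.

{t}

s: []q is T, q is F. ✗
t: []q is T, q is T. ✓
u: []q is F, q is T. ✗
v: []q is F, q is F. ✗
w: []q is F, q is F. ✗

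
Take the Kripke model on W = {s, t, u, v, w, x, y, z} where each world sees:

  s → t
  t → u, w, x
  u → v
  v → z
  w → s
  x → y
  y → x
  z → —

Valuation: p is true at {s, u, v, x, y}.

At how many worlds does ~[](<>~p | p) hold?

2

s: [](<>~p | p) is T. ✗
t: [](<>~p | p) is F. ✓
u: [](<>~p | p) is T. ✗
v: [](<>~p | p) is F. ✓
w: [](<>~p | p) is T. ✗
x: [](<>~p | p) is T. ✗
y: [](<>~p | p) is T. ✗
z: [](<>~p | p) is T. ✗
Satisfying worlds: {t, v}.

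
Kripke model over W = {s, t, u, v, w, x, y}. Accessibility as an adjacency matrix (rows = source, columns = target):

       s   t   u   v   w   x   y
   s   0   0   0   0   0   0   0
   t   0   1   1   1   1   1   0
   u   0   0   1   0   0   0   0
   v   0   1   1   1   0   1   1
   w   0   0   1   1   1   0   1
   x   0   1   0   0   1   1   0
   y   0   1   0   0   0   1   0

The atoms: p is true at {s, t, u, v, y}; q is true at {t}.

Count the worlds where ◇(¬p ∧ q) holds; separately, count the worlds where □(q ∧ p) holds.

For ◇(¬p ∧ q):
s: no successors, so ◇(¬p ∧ q) fails. ✗
t: successors {t, u, v, w, x}; ¬p ∧ q there: t:F, u:F, v:F, w:F, x:F. ✗
u: successors {u}; ¬p ∧ q there: u:F. ✗
v: successors {t, u, v, x, y}; ¬p ∧ q there: t:F, u:F, v:F, x:F, y:F. ✗
w: successors {u, v, w, y}; ¬p ∧ q there: u:F, v:F, w:F, y:F. ✗
x: successors {t, w, x}; ¬p ∧ q there: t:F, w:F, x:F. ✗
y: successors {t, x}; ¬p ∧ q there: t:F, x:F. ✗
— 0 worlds.
For □(q ∧ p):
s: no successors, so □(q ∧ p) holds vacuously. ✓
t: successors {t, u, v, w, x}; q ∧ p there: t:T, u:F, v:F, w:F, x:F. ✗
u: successors {u}; q ∧ p there: u:F. ✗
v: successors {t, u, v, x, y}; q ∧ p there: t:T, u:F, v:F, x:F, y:F. ✗
w: successors {u, v, w, y}; q ∧ p there: u:F, v:F, w:F, y:F. ✗
x: successors {t, w, x}; q ∧ p there: t:T, w:F, x:F. ✗
y: successors {t, x}; q ∧ p there: t:T, x:F. ✗
— 1 world.

0 and 1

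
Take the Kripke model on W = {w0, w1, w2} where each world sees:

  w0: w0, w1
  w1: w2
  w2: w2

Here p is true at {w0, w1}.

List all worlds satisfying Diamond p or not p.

w0: Diamond p is T, not p is F. ✓
w1: Diamond p is F, not p is F. ✗
w2: Diamond p is F, not p is T. ✓

{w0, w2}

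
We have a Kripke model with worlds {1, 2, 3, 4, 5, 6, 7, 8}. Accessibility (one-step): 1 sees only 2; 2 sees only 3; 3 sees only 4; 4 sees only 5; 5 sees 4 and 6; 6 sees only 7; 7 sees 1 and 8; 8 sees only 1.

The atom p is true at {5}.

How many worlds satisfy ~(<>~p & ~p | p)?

1

1: <>~p & ~p | p is T. ✗
2: <>~p & ~p | p is T. ✗
3: <>~p & ~p | p is T. ✗
4: <>~p & ~p | p is F. ✓
5: <>~p & ~p | p is T. ✗
6: <>~p & ~p | p is T. ✗
7: <>~p & ~p | p is T. ✗
8: <>~p & ~p | p is T. ✗
Satisfying worlds: {4}.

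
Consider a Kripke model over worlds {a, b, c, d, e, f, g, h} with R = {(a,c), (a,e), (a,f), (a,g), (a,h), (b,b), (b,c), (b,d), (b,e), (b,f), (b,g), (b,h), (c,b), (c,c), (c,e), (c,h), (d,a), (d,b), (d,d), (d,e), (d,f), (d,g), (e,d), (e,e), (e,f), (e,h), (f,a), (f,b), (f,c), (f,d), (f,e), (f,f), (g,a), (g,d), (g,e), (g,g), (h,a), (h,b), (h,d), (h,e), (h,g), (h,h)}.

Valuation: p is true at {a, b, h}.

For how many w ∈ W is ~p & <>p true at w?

a: ~p is F, <>p is T. ✗
b: ~p is F, <>p is T. ✗
c: ~p is T, <>p is T. ✓
d: ~p is T, <>p is T. ✓
e: ~p is T, <>p is T. ✓
f: ~p is T, <>p is T. ✓
g: ~p is T, <>p is T. ✓
h: ~p is F, <>p is T. ✗
Satisfying worlds: {c, d, e, f, g}.

5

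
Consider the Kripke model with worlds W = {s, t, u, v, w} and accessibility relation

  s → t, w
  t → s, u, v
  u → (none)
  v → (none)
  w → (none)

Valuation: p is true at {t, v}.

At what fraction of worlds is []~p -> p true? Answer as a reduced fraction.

3/5

s: []~p is F, p is F. ✓
t: []~p is F, p is T. ✓
u: []~p is T, p is F. ✗
v: []~p is T, p is T. ✓
w: []~p is T, p is F. ✗
That's 3 of 5 worlds, so 3/5.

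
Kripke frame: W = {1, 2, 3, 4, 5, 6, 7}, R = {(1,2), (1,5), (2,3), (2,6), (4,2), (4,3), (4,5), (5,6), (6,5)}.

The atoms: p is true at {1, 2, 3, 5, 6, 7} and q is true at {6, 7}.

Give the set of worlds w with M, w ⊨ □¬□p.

1: successors {2, 5}; ¬□p there: 2:F, 5:F. ✗
2: successors {3, 6}; ¬□p there: 3:F, 6:F. ✗
3: no successors, so □¬□p holds vacuously. ✓
4: successors {2, 3, 5}; ¬□p there: 2:F, 3:F, 5:F. ✗
5: successors {6}; ¬□p there: 6:F. ✗
6: successors {5}; ¬□p there: 5:F. ✗
7: no successors, so □¬□p holds vacuously. ✓

{3, 7}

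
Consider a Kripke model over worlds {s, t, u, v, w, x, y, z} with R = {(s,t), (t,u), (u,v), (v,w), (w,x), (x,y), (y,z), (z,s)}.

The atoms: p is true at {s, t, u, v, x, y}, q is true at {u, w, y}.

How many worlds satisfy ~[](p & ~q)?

s: [](p & ~q) is T. ✗
t: [](p & ~q) is F. ✓
u: [](p & ~q) is T. ✗
v: [](p & ~q) is F. ✓
w: [](p & ~q) is T. ✗
x: [](p & ~q) is F. ✓
y: [](p & ~q) is F. ✓
z: [](p & ~q) is T. ✗
Satisfying worlds: {t, v, x, y}.

4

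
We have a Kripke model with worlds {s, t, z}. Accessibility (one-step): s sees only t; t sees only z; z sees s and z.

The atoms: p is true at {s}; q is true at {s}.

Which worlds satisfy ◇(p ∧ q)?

{z}

s: successors {t}; p ∧ q there: t:F. ✗
t: successors {z}; p ∧ q there: z:F. ✗
z: successors {s, z}; p ∧ q there: s:T, z:F. ✓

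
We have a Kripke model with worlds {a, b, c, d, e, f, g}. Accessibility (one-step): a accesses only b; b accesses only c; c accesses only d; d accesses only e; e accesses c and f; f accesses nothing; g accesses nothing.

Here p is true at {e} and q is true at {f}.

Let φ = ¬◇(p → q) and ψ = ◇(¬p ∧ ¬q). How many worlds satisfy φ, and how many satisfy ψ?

For ¬◇(p → q):
a: ◇(p → q) is T. ✗
b: ◇(p → q) is T. ✗
c: ◇(p → q) is T. ✗
d: ◇(p → q) is F. ✓
e: ◇(p → q) is T. ✗
f: ◇(p → q) is F. ✓
g: ◇(p → q) is F. ✓
— 3 worlds.
For ◇(¬p ∧ ¬q):
a: successors {b}; ¬p ∧ ¬q there: b:T. ✓
b: successors {c}; ¬p ∧ ¬q there: c:T. ✓
c: successors {d}; ¬p ∧ ¬q there: d:T. ✓
d: successors {e}; ¬p ∧ ¬q there: e:F. ✗
e: successors {c, f}; ¬p ∧ ¬q there: c:T, f:F. ✓
f: no successors, so ◇(¬p ∧ ¬q) fails. ✗
g: no successors, so ◇(¬p ∧ ¬q) fails. ✗
— 4 worlds.

3 and 4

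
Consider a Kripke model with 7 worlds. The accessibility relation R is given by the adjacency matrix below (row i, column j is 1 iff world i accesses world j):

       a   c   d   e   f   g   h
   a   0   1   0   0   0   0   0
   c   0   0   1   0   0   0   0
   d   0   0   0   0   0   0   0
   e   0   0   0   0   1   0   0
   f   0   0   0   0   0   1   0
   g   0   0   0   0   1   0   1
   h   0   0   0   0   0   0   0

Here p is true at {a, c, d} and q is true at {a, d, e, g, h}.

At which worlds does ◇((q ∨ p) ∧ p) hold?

a: successors {c}; (q ∨ p) ∧ p there: c:T. ✓
c: successors {d}; (q ∨ p) ∧ p there: d:T. ✓
d: no successors, so ◇((q ∨ p) ∧ p) fails. ✗
e: successors {f}; (q ∨ p) ∧ p there: f:F. ✗
f: successors {g}; (q ∨ p) ∧ p there: g:F. ✗
g: successors {f, h}; (q ∨ p) ∧ p there: f:F, h:F. ✗
h: no successors, so ◇((q ∨ p) ∧ p) fails. ✗

{a, c}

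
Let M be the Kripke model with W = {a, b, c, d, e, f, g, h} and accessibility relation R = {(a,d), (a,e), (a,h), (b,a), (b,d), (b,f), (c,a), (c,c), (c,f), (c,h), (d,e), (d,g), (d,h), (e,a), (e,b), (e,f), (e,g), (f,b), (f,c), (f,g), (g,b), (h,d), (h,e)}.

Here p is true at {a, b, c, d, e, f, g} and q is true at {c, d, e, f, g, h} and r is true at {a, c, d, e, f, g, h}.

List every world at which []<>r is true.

a: successors {d, e, h}; <>r there: d:T, e:T, h:T. ✓
b: successors {a, d, f}; <>r there: a:T, d:T, f:T. ✓
c: successors {a, c, f, h}; <>r there: a:T, c:T, f:T, h:T. ✓
d: successors {e, g, h}; <>r there: e:T, g:F, h:T. ✗
e: successors {a, b, f, g}; <>r there: a:T, b:T, f:T, g:F. ✗
f: successors {b, c, g}; <>r there: b:T, c:T, g:F. ✗
g: successors {b}; <>r there: b:T. ✓
h: successors {d, e}; <>r there: d:T, e:T. ✓

{a, b, c, g, h}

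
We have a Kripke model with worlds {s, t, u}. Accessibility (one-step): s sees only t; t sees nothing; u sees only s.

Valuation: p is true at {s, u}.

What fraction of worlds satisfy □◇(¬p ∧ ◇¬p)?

s: successors {t}; ◇(¬p ∧ ◇¬p) there: t:F. ✗
t: no successors, so □◇(¬p ∧ ◇¬p) holds vacuously. ✓
u: successors {s}; ◇(¬p ∧ ◇¬p) there: s:F. ✗
That's 1 of 3 worlds, so 1/3.

1/3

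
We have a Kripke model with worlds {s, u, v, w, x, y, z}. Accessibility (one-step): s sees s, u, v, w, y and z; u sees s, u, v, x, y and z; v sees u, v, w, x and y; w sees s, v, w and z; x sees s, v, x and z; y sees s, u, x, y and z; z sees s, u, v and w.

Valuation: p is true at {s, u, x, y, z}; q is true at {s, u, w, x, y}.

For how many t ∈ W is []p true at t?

1

s: successors {s, u, v, w, y, z}; p there: s:T, u:T, v:F, w:F, y:T, z:T. ✗
u: successors {s, u, v, x, y, z}; p there: s:T, u:T, v:F, x:T, y:T, z:T. ✗
v: successors {u, v, w, x, y}; p there: u:T, v:F, w:F, x:T, y:T. ✗
w: successors {s, v, w, z}; p there: s:T, v:F, w:F, z:T. ✗
x: successors {s, v, x, z}; p there: s:T, v:F, x:T, z:T. ✗
y: successors {s, u, x, y, z}; p there: s:T, u:T, x:T, y:T, z:T. ✓
z: successors {s, u, v, w}; p there: s:T, u:T, v:F, w:F. ✗
Satisfying worlds: {y}.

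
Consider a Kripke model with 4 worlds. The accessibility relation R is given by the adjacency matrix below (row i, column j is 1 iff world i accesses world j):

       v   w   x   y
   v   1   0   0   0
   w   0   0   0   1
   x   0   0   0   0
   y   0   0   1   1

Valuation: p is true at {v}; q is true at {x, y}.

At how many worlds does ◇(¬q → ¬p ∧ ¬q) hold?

v: successors {v}; ¬q → ¬p ∧ ¬q there: v:F. ✗
w: successors {y}; ¬q → ¬p ∧ ¬q there: y:T. ✓
x: no successors, so ◇(¬q → ¬p ∧ ¬q) fails. ✗
y: successors {x, y}; ¬q → ¬p ∧ ¬q there: x:T, y:T. ✓
Satisfying worlds: {w, y}.

2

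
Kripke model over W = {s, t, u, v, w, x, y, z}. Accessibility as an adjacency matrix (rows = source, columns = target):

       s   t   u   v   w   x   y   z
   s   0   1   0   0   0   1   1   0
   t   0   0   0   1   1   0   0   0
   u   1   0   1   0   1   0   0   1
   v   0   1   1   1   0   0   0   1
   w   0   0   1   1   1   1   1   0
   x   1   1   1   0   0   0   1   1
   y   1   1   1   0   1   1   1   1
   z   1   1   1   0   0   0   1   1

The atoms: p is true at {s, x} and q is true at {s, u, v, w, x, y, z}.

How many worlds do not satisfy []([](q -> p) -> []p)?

s: successors {t, x, y}; [](q -> p) -> []p there: t:T, x:T, y:T. ✓
t: successors {v, w}; [](q -> p) -> []p there: v:T, w:T. ✓
u: successors {s, u, w, z}; [](q -> p) -> []p there: s:T, u:T, w:T, z:T. ✓
v: successors {t, u, v, z}; [](q -> p) -> []p there: t:T, u:T, v:T, z:T. ✓
w: successors {u, v, w, x, y}; [](q -> p) -> []p there: u:T, v:T, w:T, x:T, y:T. ✓
x: successors {s, t, u, y, z}; [](q -> p) -> []p there: s:T, t:T, u:T, y:T, z:T. ✓
y: successors {s, t, u, w, x, y, z}; [](q -> p) -> []p there: s:T, t:T, u:T, w:T, x:T, y:T, z:T. ✓
z: successors {s, t, u, y, z}; [](q -> p) -> []p there: s:T, t:T, u:T, y:T, z:T. ✓
Satisfying worlds: {s, t, u, v, w, x, y, z}.
So []([](q -> p) -> []p) fails at the other 0 worlds.

0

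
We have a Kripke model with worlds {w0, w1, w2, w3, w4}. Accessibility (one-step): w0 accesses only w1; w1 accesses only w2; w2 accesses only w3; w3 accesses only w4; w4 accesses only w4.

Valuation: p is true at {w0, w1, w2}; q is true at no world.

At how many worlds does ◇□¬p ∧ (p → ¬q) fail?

1

w0: ◇□¬p is F, p → ¬q is T. ✗
w1: ◇□¬p is T, p → ¬q is T. ✓
w2: ◇□¬p is T, p → ¬q is T. ✓
w3: ◇□¬p is T, p → ¬q is T. ✓
w4: ◇□¬p is T, p → ¬q is T. ✓
Satisfying worlds: {w1, w2, w3, w4}.
So ◇□¬p ∧ (p → ¬q) fails at the other 1 world.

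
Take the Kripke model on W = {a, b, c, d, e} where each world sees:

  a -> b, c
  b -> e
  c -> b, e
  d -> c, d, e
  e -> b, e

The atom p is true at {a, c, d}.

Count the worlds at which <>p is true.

a: successors {b, c}; p there: b:F, c:T. ✓
b: successors {e}; p there: e:F. ✗
c: successors {b, e}; p there: b:F, e:F. ✗
d: successors {c, d, e}; p there: c:T, d:T, e:F. ✓
e: successors {b, e}; p there: b:F, e:F. ✗
Satisfying worlds: {a, d}.

2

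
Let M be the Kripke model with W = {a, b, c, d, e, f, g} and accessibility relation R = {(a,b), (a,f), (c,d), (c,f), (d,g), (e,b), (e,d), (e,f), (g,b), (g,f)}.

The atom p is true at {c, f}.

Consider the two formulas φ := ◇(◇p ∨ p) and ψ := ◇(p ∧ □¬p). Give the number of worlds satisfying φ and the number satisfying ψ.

For ◇(◇p ∨ p):
a: successors {b, f}; ◇p ∨ p there: b:F, f:T. ✓
b: no successors, so ◇(◇p ∨ p) fails. ✗
c: successors {d, f}; ◇p ∨ p there: d:F, f:T. ✓
d: successors {g}; ◇p ∨ p there: g:T. ✓
e: successors {b, d, f}; ◇p ∨ p there: b:F, d:F, f:T. ✓
f: no successors, so ◇(◇p ∨ p) fails. ✗
g: successors {b, f}; ◇p ∨ p there: b:F, f:T. ✓
— 5 worlds.
For ◇(p ∧ □¬p):
a: successors {b, f}; p ∧ □¬p there: b:F, f:T. ✓
b: no successors, so ◇(p ∧ □¬p) fails. ✗
c: successors {d, f}; p ∧ □¬p there: d:F, f:T. ✓
d: successors {g}; p ∧ □¬p there: g:F. ✗
e: successors {b, d, f}; p ∧ □¬p there: b:F, d:F, f:T. ✓
f: no successors, so ◇(p ∧ □¬p) fails. ✗
g: successors {b, f}; p ∧ □¬p there: b:F, f:T. ✓
— 4 worlds.

5 and 4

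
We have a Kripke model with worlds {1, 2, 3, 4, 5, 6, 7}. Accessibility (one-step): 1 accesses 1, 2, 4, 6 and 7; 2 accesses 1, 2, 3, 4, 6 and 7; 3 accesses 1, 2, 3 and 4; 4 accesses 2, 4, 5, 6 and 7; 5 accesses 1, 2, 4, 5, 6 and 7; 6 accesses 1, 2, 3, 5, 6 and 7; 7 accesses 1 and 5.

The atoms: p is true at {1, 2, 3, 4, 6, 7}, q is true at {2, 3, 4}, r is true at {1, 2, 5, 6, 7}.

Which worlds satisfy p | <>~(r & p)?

{1, 2, 3, 4, 5, 6, 7}

1: p is T, <>~(r & p) is T. ✓
2: p is T, <>~(r & p) is T. ✓
3: p is T, <>~(r & p) is T. ✓
4: p is T, <>~(r & p) is T. ✓
5: p is F, <>~(r & p) is T. ✓
6: p is T, <>~(r & p) is T. ✓
7: p is T, <>~(r & p) is T. ✓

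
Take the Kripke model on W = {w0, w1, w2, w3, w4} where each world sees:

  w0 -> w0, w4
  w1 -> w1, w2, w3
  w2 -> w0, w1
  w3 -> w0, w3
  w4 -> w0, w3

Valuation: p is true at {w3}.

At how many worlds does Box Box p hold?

0

w0: successors {w0, w4}; Box p there: w0:F, w4:F. ✗
w1: successors {w1, w2, w3}; Box p there: w1:F, w2:F, w3:F. ✗
w2: successors {w0, w1}; Box p there: w0:F, w1:F. ✗
w3: successors {w0, w3}; Box p there: w0:F, w3:F. ✗
w4: successors {w0, w3}; Box p there: w0:F, w3:F. ✗
Satisfying worlds: ∅.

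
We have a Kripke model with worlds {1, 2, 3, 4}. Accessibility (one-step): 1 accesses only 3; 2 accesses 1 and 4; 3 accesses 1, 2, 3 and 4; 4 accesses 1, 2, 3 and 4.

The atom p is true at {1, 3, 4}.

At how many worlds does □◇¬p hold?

1: successors {3}; ◇¬p there: 3:T. ✓
2: successors {1, 4}; ◇¬p there: 1:F, 4:T. ✗
3: successors {1, 2, 3, 4}; ◇¬p there: 1:F, 2:F, 3:T, 4:T. ✗
4: successors {1, 2, 3, 4}; ◇¬p there: 1:F, 2:F, 3:T, 4:T. ✗
Satisfying worlds: {1}.

1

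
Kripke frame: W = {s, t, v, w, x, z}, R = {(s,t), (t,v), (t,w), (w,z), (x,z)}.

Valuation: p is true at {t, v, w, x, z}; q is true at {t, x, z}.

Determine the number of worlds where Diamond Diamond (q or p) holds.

s: successors {t}; Diamond (q or p) there: t:T. ✓
t: successors {v, w}; Diamond (q or p) there: v:F, w:T. ✓
v: no successors, so Diamond Diamond (q or p) fails. ✗
w: successors {z}; Diamond (q or p) there: z:F. ✗
x: successors {z}; Diamond (q or p) there: z:F. ✗
z: no successors, so Diamond Diamond (q or p) fails. ✗
Satisfying worlds: {s, t}.

2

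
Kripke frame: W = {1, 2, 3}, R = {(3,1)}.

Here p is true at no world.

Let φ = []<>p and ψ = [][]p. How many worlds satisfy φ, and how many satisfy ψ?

2 and 3

For []<>p:
1: no successors, so []<>p holds vacuously. ✓
2: no successors, so []<>p holds vacuously. ✓
3: successors {1}; <>p there: 1:F. ✗
— 2 worlds.
For [][]p:
1: no successors, so [][]p holds vacuously. ✓
2: no successors, so [][]p holds vacuously. ✓
3: successors {1}; []p there: 1:T. ✓
— 3 worlds.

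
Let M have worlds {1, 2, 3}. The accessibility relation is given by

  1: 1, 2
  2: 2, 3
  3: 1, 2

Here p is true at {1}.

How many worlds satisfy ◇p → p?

1: ◇p is T, p is T. ✓
2: ◇p is F, p is F. ✓
3: ◇p is T, p is F. ✗
Satisfying worlds: {1, 2}.

2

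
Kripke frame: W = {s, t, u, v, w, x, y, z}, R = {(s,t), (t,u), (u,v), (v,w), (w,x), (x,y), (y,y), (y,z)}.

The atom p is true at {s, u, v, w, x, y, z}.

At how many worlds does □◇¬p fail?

7

s: successors {t}; ◇¬p there: t:F. ✗
t: successors {u}; ◇¬p there: u:F. ✗
u: successors {v}; ◇¬p there: v:F. ✗
v: successors {w}; ◇¬p there: w:F. ✗
w: successors {x}; ◇¬p there: x:F. ✗
x: successors {y}; ◇¬p there: y:F. ✗
y: successors {y, z}; ◇¬p there: y:F, z:F. ✗
z: no successors, so □◇¬p holds vacuously. ✓
Satisfying worlds: {z}.
So □◇¬p fails at the other 7 worlds.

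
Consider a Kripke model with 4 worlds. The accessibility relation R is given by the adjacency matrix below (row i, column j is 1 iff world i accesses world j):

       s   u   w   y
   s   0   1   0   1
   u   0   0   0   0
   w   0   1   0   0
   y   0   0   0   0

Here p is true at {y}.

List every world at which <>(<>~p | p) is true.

{s}

s: successors {u, y}; <>~p | p there: u:F, y:T. ✓
u: no successors, so <>(<>~p | p) fails. ✗
w: successors {u}; <>~p | p there: u:F. ✗
y: no successors, so <>(<>~p | p) fails. ✗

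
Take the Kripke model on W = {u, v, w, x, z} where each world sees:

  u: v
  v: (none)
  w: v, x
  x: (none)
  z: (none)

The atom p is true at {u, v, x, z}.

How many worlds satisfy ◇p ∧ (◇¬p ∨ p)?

u: ◇p is T, ◇¬p ∨ p is T. ✓
v: ◇p is F, ◇¬p ∨ p is T. ✗
w: ◇p is T, ◇¬p ∨ p is F. ✗
x: ◇p is F, ◇¬p ∨ p is T. ✗
z: ◇p is F, ◇¬p ∨ p is T. ✗
Satisfying worlds: {u}.

1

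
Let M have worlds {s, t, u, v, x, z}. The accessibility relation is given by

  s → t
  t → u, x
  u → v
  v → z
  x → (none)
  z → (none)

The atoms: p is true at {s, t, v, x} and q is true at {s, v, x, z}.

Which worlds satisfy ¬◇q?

{s, x, z}

s: ◇q is F. ✓
t: ◇q is T. ✗
u: ◇q is T. ✗
v: ◇q is T. ✗
x: ◇q is F. ✓
z: ◇q is F. ✓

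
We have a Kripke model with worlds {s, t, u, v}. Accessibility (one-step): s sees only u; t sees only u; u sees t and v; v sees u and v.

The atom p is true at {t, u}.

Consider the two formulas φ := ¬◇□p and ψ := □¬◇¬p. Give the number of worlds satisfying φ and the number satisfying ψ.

3 and 0

For ¬◇□p:
s: ◇□p is F. ✓
t: ◇□p is F. ✓
u: ◇□p is T. ✗
v: ◇□p is F. ✓
— 3 worlds.
For □¬◇¬p:
s: successors {u}; ¬◇¬p there: u:F. ✗
t: successors {u}; ¬◇¬p there: u:F. ✗
u: successors {t, v}; ¬◇¬p there: t:T, v:F. ✗
v: successors {u, v}; ¬◇¬p there: u:F, v:F. ✗
— 0 worlds.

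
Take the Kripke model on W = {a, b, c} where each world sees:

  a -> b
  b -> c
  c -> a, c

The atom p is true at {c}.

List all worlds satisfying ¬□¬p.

a: □¬p is T. ✗
b: □¬p is F. ✓
c: □¬p is F. ✓

{b, c}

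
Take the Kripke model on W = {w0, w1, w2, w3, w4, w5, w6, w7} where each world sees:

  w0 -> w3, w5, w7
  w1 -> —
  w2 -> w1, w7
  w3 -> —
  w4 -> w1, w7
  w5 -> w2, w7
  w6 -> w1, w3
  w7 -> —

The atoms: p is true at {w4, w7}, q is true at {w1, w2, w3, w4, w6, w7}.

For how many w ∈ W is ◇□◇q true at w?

w0: successors {w3, w5, w7}; □◇q there: w3:T, w5:F, w7:T. ✓
w1: no successors, so ◇□◇q fails. ✗
w2: successors {w1, w7}; □◇q there: w1:T, w7:T. ✓
w3: no successors, so ◇□◇q fails. ✗
w4: successors {w1, w7}; □◇q there: w1:T, w7:T. ✓
w5: successors {w2, w7}; □◇q there: w2:F, w7:T. ✓
w6: successors {w1, w3}; □◇q there: w1:T, w3:T. ✓
w7: no successors, so ◇□◇q fails. ✗
Satisfying worlds: {w0, w2, w4, w5, w6}.

5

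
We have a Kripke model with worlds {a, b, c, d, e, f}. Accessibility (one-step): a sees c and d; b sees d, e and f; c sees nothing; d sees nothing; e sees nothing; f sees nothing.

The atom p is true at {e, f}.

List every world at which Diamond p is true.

a: successors {c, d}; p there: c:F, d:F. ✗
b: successors {d, e, f}; p there: d:F, e:T, f:T. ✓
c: no successors, so Diamond p fails. ✗
d: no successors, so Diamond p fails. ✗
e: no successors, so Diamond p fails. ✗
f: no successors, so Diamond p fails. ✗

{b}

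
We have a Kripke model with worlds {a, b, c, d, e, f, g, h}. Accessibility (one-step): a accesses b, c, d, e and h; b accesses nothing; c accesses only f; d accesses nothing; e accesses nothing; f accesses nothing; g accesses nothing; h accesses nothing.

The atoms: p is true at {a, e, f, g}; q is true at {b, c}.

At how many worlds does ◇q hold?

1

a: successors {b, c, d, e, h}; q there: b:T, c:T, d:F, e:F, h:F. ✓
b: no successors, so ◇q fails. ✗
c: successors {f}; q there: f:F. ✗
d: no successors, so ◇q fails. ✗
e: no successors, so ◇q fails. ✗
f: no successors, so ◇q fails. ✗
g: no successors, so ◇q fails. ✗
h: no successors, so ◇q fails. ✗
Satisfying worlds: {a}.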